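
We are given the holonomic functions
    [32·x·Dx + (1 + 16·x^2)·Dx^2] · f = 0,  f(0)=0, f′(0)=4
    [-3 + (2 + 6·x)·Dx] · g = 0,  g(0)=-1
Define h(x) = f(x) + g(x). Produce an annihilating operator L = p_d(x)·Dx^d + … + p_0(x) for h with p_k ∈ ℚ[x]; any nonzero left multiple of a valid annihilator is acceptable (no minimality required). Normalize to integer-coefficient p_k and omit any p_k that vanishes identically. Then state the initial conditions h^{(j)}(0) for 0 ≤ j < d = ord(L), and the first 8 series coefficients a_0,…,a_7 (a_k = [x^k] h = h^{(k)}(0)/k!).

L = (-192 - 1440·x + 9216·x^2 + 13824·x^3)·Dx + (-155 - 768·x + 4128·x^2 + 36864·x^3 + 48384·x^4)·Dx^2 + (-6 + 110·x + 576·x^2 + 2624·x^3 + 10752·x^4 + 13824·x^5)·Dx^3  (order 3).
h: a_k = -1, 5/2, 9/8, -1105/48, 405/128, 253639/1280, 15309/1024, -34059629/14336, …
ICs: h(0) = -1, h′(0) = 5/2, h′′(0) = 9/4.

f: a_k = 0, 4, 0, -64/3, 0, 1024/5, 0, -16384/7, …
g: a_k = -1, -3/2, 9/8, -27/16, 405/128, -1701/256, 15309/1024, -72171/2048, …
L₀ := lclm(L_f,L_g); ord L₀ ≤ 2+1.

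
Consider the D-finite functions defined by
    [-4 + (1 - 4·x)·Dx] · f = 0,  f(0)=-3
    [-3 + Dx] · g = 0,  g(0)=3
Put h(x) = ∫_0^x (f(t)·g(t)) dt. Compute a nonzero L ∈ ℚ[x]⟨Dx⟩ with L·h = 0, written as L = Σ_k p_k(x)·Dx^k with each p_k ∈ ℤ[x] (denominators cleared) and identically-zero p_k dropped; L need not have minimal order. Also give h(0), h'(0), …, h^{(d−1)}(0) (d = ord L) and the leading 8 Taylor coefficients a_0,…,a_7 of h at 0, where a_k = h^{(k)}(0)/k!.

L = (7 - 12·x)·Dx + (-1 + 4·x)·Dx^2  (order 2).
h: a_k = 0, -9, -63/2, -195/2, -2421/8, -38979/40, -260103/80, -6243201/560, …
ICs: h(0) = 0, h′(0) = -9.

f: a_k = -3, -12, -48, -192, -768, -3072, -12288, -49152, …
g: a_k = 3, 9, 27/2, 27/2, 81/8, 243/40, 243/80, 729/560, …
f·g: L₀ = L_f ⊗_s L_g, ord ≤ 1·1.
h=∫₀ˣh₀: take L = L₀·Dx.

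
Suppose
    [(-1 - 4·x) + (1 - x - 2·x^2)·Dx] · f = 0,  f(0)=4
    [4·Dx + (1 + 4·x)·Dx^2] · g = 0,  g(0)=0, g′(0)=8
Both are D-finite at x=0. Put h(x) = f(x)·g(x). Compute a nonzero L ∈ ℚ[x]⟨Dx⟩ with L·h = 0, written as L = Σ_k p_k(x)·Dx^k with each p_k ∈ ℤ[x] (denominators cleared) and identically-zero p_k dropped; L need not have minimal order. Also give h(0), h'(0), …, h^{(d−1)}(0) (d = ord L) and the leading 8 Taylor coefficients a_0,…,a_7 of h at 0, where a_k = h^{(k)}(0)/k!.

L = (8 + 32·x) + (-2 + 20·x + 40·x^2)·Dx + (-1 - 3·x + 6·x^2 + 8·x^3)·Dx^2  (order 2).
h: a_k = 0, 32, -32, 608/3, -1120/3, 8352/5, -22688/5, 613472/35, …
ICs: h(0) = 0, h′(0) = 32.

f: a_k = 4, 4, 12, 20, 44, 84, 172, 340, …
g: a_k = 0, 8, -16, 128/3, -128, 2048/5, -4096/3, 32768/7, …
Sym-product of L_f,L_g gives L₀ (≤ ord 2).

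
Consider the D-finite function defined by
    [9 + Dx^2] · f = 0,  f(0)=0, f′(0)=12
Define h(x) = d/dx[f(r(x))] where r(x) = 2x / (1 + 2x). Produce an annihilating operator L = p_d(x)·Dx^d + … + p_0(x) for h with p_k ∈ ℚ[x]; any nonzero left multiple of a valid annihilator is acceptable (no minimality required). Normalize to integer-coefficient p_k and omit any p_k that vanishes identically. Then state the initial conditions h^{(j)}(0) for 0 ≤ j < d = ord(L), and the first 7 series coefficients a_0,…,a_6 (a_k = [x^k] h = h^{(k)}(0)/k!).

L = (60 + 96·x + 96·x^2) + (12 + 72·x + 144·x^2 + 96·x^3)·Dx + (1 + 8·x + 24·x^2 + 32·x^3 + 16·x^4)·Dx^2  (order 2).
h: a_k = 24, -96, -144, 2688, -14064, 48960, -619296/5, …
ICs: h(0) = 24, h′(0) = -96.

f: a_k = 0, 12, 0, -18, 0, 81/10, 0, …
h₀=f(r): pull back L_f along r ⇒ L₀.
Derive L from L₀ (diff closure).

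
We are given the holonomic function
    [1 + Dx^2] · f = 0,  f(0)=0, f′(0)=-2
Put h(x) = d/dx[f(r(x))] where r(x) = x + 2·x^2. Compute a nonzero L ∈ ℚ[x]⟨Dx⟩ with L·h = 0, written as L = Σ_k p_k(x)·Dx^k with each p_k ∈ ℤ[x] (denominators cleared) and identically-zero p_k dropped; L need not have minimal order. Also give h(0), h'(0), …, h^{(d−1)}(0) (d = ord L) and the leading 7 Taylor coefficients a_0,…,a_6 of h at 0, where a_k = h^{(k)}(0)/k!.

L = (49 + 16·x + 96·x^2 + 256·x^3 + 256·x^4) + (-12 - 48·x)·Dx + (1 + 8·x + 16·x^2)·Dx^2  (order 2).
h: a_k = -2, -8, 1, 8, 239/12, 15, -1679/360, …
ICs: h(0) = -2, h′(0) = -8.

f: a_k = 0, -2, 0, 1/3, 0, -1/60, 0, …
f∘r: x↦r, Dx↦Dx/r' in L_f ⇒ L₀.
h=h₀': d/dx-closure on L₀ ⇒ L.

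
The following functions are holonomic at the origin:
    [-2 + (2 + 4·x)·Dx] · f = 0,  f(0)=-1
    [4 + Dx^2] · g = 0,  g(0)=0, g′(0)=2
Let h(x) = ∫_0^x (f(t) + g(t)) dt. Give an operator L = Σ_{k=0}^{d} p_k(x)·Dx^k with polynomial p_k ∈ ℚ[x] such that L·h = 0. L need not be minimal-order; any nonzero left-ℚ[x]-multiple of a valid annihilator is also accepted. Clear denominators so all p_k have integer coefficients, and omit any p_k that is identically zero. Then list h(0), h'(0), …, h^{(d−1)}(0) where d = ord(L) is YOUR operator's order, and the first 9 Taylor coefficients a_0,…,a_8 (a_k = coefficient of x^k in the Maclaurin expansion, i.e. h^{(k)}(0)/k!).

L = (-28 - 64·x - 64·x^2)·Dx + (12 + 88·x + 192·x^2 + 128·x^3)·Dx^2 + (-7 - 16·x - 16·x^2)·Dx^3 + (3 + 22·x + 48·x^2 + 32·x^3)·Dx^4  (order 4).
h: a_k = 0, -1, 1/2, 1/6, -11/24, 1/8, -73/720, 3/16, -10523/40320, …
ICs: h(0) = 0, h′(0) = -1, h′′(0) = 1, h′′′(0) = 1.

f: a_k = -1, -1, 1/2, -1/2, 5/8, -7/8, 21/16, -33/16, 429/128, …
g: a_k = 0, 2, 0, -4/3, 0, 4/15, 0, -8/315, 0, …
Weyl lclm of L_f,L_g ⇒ L₀ (ord ≤ 3).
Integrate: L := L₀·Dx.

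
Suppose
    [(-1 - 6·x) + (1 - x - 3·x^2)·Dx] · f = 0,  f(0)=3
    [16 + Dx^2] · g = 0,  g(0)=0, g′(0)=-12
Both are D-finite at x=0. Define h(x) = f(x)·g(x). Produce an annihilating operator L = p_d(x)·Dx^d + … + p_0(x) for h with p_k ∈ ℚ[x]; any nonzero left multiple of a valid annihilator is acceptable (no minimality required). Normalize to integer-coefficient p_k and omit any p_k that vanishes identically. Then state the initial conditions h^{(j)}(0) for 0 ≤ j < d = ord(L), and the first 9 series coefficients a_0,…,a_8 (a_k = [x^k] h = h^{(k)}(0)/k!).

L = (-10 + 16·x + 48·x^2) + (2 + 12·x)·Dx + (-1 + x + 3·x^2)·Dx^2  (order 2).
h: a_k = 0, -36, -36, -48, -156, -1884/5, -4224/5, -68108/35, -156812/35, …
ICs: h(0) = 0, h′(0) = -36.

f: a_k = 3, 3, 12, 21, 57, 120, 291, 651, 1524, …
g: a_k = 0, -12, 0, 32, 0, -128/5, 0, 1024/105, 0, …
h₀=f·g: eliminate ⇒ L₀, order ≤ 1·2.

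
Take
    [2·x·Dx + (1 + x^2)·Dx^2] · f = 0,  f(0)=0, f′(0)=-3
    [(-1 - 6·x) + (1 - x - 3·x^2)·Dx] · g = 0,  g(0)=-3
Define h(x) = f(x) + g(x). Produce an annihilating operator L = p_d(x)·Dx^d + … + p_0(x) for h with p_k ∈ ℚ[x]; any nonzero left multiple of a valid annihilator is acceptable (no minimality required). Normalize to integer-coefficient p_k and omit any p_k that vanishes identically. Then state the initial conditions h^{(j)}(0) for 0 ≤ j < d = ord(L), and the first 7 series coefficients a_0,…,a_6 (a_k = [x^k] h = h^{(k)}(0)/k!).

L = (8 - 32·x - 300·x^2 - 504·x^3 - 1134·x^4 - 162·x^6)·Dx + (-22 - 148·x - 184·x^2 - 576·x^3 - 441·x^4 - 918·x^5 - 27·x^6 - 162·x^7)·Dx^2 + (4 + 6·x + 18·x^2 - 60·x^3 - 85·x^4 - 75·x^5 - 126·x^6 - 9·x^7 - 27·x^8)·Dx^3  (order 3).
h: a_k = -3, -6, -12, -20, -57, -603/5, -291, …
ICs: h(0) = -3, h′(0) = -6, h′′(0) = -24.

f: a_k = 0, -3, 0, 1, 0, -3/5, 0, …
g: a_k = -3, -3, -12, -21, -57, -120, -291, …
h₀=f+g: left-lcm gives L₀, ord ≤ 3.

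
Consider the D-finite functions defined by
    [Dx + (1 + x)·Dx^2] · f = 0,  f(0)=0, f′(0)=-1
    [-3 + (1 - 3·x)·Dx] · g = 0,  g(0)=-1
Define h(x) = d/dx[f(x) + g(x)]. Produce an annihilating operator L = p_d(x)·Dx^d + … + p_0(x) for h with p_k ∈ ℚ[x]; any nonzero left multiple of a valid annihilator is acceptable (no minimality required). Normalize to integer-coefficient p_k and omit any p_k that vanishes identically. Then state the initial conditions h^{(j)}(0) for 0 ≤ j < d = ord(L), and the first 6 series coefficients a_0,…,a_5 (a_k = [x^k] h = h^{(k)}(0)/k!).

L = (-66 - 18·x) + (-52 - 120·x - 36·x^2)·Dx + (7 - 11·x - 27·x^2 - 9·x^3)·Dx^2  (order 2).
h: a_k = -4, -17, -82, -323, -1216, -4373, …
ICs: h(0) = -4, h′(0) = -17.

f: a_k = 0, -1, 1/2, -1/3, 1/4, -1/5, …
g: a_k = -1, -3, -9, -27, -81, -243, …
Weyl lclm of L_f,L_g ⇒ L₀ (ord ≤ 3).
Derive L from L₀ (diff closure).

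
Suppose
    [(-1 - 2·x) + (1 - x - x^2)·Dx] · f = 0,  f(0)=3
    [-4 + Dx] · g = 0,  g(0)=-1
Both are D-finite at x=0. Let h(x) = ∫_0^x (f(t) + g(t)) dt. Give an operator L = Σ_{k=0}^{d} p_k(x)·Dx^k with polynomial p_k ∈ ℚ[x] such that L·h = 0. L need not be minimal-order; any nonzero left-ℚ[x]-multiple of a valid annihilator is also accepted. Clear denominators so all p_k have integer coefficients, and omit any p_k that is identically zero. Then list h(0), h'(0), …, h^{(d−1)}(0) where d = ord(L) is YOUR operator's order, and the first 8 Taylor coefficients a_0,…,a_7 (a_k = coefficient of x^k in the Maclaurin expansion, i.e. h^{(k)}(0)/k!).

f: a_k = 3, 3, 6, 9, 15, 24, 39, 63, …
g: a_k = -1, -4, -8, -32/3, -32/3, -128/15, -256/45, -1024/315, …
L₀ := lclm(L_f,L_g); ord L₀ ≤ 1+1.
∫: right-multiply L₀ by Dx.
L = (-8·x - 72·x^2 - 32·x^3)·Dx + (-12 + 38·x + 22·x^2 - 32·x^3 - 16·x^4)·Dx^2 + (3 - 9·x - x^2 + 10·x^3 + 4·x^4)·Dx^3  (order 3).
h: a_k = 0, 2, -1/2, -2/3, -5/12, 13/15, 116/45, 1499/315, …
ICs: h(0) = 0, h′(0) = 2, h′′(0) = -1.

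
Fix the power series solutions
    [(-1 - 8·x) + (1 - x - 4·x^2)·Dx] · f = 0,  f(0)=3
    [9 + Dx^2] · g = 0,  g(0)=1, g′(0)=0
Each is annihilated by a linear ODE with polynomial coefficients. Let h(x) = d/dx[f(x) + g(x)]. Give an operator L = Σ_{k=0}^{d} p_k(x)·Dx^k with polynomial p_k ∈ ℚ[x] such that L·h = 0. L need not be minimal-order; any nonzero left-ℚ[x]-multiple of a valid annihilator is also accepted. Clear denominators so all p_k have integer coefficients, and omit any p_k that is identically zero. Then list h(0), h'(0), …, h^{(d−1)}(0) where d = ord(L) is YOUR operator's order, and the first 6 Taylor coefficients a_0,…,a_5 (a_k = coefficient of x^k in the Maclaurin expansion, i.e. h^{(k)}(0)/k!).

L = (2358 + 13068·x + 57006·x^2 + 38520·x^3 + 83520·x^4 + 31104·x^5 + 41472·x^6) + (-189 - 1413·x + 1251·x^2 + 4203·x^3 + 5580·x^4 + 11952·x^5 + 12096·x^6 + 13824·x^7)·Dx + (262 + 1452·x + 6334·x^2 + 4280·x^3 + 9280·x^4 + 3456·x^5 + 4608·x^6)·Dx^2 + (-21 - 157·x + 139·x^2 + 467·x^3 + 620·x^4 + 1328·x^5 + 1344·x^6 + 1536·x^7)·Dx^3  (order 3).
h: a_k = 3, 21, 81, 723/2, 975, 130077/40, …
ICs: h(0) = 3, h′(0) = 21, h′′(0) = 162.

f: a_k = 3, 3, 15, 27, 87, 195, …
g: a_k = 1, 0, -9/2, 0, 27/8, 0, …
h₀=f+g: left-lcm gives L₀, ord ≤ 3.
Derive L from L₀ (diff closure).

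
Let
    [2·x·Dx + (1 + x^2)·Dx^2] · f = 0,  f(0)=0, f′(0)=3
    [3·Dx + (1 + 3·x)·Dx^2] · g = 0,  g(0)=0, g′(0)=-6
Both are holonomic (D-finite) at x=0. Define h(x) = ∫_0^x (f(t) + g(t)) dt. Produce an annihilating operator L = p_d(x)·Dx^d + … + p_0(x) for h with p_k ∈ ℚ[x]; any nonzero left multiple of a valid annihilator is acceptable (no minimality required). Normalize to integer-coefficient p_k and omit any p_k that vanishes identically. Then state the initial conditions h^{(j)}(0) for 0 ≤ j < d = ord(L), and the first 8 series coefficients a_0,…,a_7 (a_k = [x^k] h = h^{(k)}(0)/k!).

f: a_k = 0, 3, 0, -1, 0, 3/5, 0, -3/7, …
g: a_k = 0, -6, 9, -18, 81/2, -486/5, 243, -4374/7, …
f+g: L₀ = lclm(L_f,L_g), ord ≤ 2+2.
Integrate: L := L₀·Dx.
L = (-6 - 54·x + 18·x^2 + 18·x^3)·Dx^2 + (-20 - 12·x - 48·x^2 + 36·x^3 + 36·x^4)·Dx^3 + (-3 - 7·x + 6·x^2 + 2·x^3 + 9·x^4 + 9·x^5)·Dx^4  (order 4).
h: a_k = 0, 0, -3/2, 3, -19/4, 81/10, -161/10, 243/7, …
ICs: h(0) = 0, h′(0) = 0, h′′(0) = -3, h′′′(0) = 18.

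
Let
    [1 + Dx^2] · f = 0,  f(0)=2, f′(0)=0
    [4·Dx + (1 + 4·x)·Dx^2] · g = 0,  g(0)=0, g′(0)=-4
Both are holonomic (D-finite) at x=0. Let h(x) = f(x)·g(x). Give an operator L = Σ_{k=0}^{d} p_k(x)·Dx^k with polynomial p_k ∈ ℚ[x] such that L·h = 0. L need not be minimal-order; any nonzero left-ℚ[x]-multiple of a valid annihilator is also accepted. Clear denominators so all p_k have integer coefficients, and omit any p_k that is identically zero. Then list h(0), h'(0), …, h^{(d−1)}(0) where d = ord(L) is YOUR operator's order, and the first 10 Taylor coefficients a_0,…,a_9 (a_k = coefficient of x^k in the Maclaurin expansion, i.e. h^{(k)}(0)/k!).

f: a_k = 2, 0, -1, 0, 1/12, 0, -1/360, 0, 1/20160, 0, …
g: a_k = 0, -4, 8, -64/3, 64, -1024/5, 2048/3, -16384/7, 8192, -262144/9, …
f·g: L₀ = L_f ⊗_s L_g, ord ≤ 2·2.
L = (-147 - 144·x - 224·x^2 + 256·x^3 + 256·x^4) + (-56 - 160·x + 384·x^2 + 512·x^3)·Dx + (-150 - 160·x - 192·x^2 + 512·x^3 + 512·x^4)·Dx^2 + (-56 - 160·x + 384·x^2 + 512·x^3)·Dx^3 + (-3 - 16·x + 32·x^2 + 256·x^3 + 256·x^4)·Dx^4  (order 4).
h: a_k = 0, -8, 16, -116/3, 120, -1943/5, 1302, -940403/210, 706799/45, -169134311/3024, …
ICs: h(0) = 0, h′(0) = -8, h′′(0) = 32, h′′′(0) = -232.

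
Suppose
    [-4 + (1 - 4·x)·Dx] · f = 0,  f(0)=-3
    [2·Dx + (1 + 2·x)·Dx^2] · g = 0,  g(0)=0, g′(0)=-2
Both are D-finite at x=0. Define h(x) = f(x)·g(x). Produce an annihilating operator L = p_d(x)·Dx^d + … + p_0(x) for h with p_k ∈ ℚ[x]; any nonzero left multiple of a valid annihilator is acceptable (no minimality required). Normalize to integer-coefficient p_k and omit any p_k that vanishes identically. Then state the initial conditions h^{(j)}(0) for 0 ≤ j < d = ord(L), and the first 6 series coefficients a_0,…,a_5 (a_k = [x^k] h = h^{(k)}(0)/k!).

L = 8 + (6 + 24·x)·Dx + (-1 + 2·x + 8·x^2)·Dx^2  (order 2).
h: a_k = 0, 6, 18, 80, 308, 6256/5, …
ICs: h(0) = 0, h′(0) = 6.

f: a_k = -3, -12, -48, -192, -768, -3072, …
g: a_k = 0, -2, 2, -8/3, 4, -32/5, …
Product ⇒ symmetric product L₀, ord ≤ 2.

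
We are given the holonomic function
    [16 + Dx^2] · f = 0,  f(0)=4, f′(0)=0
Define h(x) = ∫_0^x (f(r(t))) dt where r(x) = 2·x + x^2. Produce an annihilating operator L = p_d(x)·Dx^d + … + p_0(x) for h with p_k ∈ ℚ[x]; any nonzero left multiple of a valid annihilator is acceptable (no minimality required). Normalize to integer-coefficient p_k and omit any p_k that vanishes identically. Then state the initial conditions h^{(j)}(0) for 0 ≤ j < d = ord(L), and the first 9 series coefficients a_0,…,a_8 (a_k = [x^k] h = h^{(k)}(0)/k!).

L = (64 + 192·x + 192·x^2 + 64·x^3)·Dx - Dx^2 + (1 + x)·Dx^3  (order 3).
h: a_k = 0, 4, 0, -128/3, -32, 1952/15, 2048/9, -19456/315, -7552/15, …
ICs: h(0) = 0, h′(0) = 4, h′′(0) = 0.

f: a_k = 4, 0, -32, 0, 128/3, 0, -1024/45, 0, 2048/315, …
L₀ from L_f via x↦r, Dx↦r'^{-1}Dx.
∫: right-multiply L₀ by Dx.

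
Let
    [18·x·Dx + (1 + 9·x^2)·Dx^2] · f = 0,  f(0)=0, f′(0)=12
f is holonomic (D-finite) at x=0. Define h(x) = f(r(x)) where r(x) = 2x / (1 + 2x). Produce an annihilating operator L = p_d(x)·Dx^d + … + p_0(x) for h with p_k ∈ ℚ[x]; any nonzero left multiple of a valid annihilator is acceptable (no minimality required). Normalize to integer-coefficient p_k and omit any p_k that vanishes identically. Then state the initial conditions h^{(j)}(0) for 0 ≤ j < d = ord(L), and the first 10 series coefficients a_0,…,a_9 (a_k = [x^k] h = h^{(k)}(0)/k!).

L = (4 + 80·x)·Dx + (1 + 4·x + 40·x^2)·Dx^2  (order 2).
h: a_k = 0, 24, -48, -192, 1536, -1536/5, -39936, 1019904/7, 688128, -6979584, …
ICs: h(0) = 0, h′(0) = 24.

f: a_k = 0, 12, 0, -36, 0, 972/5, 0, -8748/7, 0, 8748, …
f∘r: x↦r, Dx↦Dx/r' in L_f ⇒ L₀.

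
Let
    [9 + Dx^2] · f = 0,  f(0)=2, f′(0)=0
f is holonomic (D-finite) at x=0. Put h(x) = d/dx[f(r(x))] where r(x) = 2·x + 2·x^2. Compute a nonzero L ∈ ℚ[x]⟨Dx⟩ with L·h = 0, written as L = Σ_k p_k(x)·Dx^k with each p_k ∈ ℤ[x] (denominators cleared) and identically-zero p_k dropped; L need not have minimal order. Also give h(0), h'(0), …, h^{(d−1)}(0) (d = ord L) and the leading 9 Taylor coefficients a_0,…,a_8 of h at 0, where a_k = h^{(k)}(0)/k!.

L = (48 + 288·x + 864·x^2 + 1152·x^3 + 576·x^4) + (-6 - 12·x)·Dx + (1 + 4·x + 4·x^2)·Dx^2  (order 2).
h: a_k = 0, -72, -216, 288, 2160, 15552/5, -12096/5, -490752/35, -606528/35, …
ICs: h(0) = 0, h′(0) = -72.

f: a_k = 2, 0, -9, 0, 27/4, 0, -81/40, 0, 729/2240, …
h₀=f(r): pull back L_f along r ⇒ L₀.
h=h₀': d/dx-closure on L₀ ⇒ L.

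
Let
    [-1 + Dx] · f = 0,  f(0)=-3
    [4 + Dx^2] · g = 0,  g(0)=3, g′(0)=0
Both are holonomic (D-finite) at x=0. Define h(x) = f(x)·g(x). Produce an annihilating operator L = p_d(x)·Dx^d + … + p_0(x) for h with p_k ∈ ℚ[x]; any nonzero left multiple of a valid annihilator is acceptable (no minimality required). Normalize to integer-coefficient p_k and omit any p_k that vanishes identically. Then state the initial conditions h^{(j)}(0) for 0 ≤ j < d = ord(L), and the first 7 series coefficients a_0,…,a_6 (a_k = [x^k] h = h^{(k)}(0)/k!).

L = 5 - 2·Dx + Dx^2  (order 2).
h: a_k = -9, -9, 27/2, 33/2, 21/8, -123/40, -117/80, …
ICs: h(0) = -9, h′(0) = -9.

f: a_k = -3, -3, -3/2, -1/2, -1/8, -1/40, -1/240, …
g: a_k = 3, 0, -6, 0, 2, 0, -4/15, …
Sym-product of L_f,L_g gives L₀ (≤ ord 2).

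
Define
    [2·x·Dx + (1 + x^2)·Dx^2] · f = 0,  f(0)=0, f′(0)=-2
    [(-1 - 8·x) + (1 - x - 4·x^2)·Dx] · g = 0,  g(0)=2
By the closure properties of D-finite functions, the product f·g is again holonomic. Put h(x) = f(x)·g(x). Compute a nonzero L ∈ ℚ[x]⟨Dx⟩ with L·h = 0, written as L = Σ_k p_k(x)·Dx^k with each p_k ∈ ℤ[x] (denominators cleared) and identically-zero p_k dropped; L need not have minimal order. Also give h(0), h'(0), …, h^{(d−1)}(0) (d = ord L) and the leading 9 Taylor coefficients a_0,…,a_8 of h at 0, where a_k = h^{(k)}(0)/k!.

f: a_k = 0, -2, 0, 2/3, 0, -2/5, 0, 2/7, 0, …
g: a_k = 2, 2, 10, 18, 58, 130, 362, 882, 2330, …
f·g: L₀ = L_f ⊗_s L_g, ord ≤ 2·1.
L = (8 + 2·x + 24·x^2) + (2 + 14·x + 4·x^2 + 24·x^3)·Dx + (-1 + x + 3·x^2 + x^3 + 4·x^4)·Dx^2  (order 2).
h: a_k = 0, -4, -4, -56/3, -104/3, -1652/15, -1244/5, -14464/21, -176816/105, …
ICs: h(0) = 0, h′(0) = -4.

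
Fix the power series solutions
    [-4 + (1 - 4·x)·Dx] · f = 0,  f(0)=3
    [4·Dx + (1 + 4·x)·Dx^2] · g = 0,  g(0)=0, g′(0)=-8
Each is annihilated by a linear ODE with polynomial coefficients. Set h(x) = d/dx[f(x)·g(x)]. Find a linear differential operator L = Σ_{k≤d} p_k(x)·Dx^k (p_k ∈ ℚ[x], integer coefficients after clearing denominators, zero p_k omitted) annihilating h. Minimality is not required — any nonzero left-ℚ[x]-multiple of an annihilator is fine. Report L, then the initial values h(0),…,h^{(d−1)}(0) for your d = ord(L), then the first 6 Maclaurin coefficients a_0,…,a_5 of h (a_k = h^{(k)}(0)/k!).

L = 64 + (4 + 80·x)·Dx + (-1 + 16·x^2)·Dx^2  (order 2).
h: a_k = -24, -96, -960, -3584, -24064, -454656/5, …
ICs: h(0) = -24, h′(0) = -96.

f: a_k = 3, 12, 48, 192, 768, 3072, …
g: a_k = 0, -8, 16, -128/3, 128, -2048/5, …
Sym-product of L_f,L_g gives L₀ (≤ ord 2).
Differentiate: ansatz ord ≤ ord L₀ ⇒ L.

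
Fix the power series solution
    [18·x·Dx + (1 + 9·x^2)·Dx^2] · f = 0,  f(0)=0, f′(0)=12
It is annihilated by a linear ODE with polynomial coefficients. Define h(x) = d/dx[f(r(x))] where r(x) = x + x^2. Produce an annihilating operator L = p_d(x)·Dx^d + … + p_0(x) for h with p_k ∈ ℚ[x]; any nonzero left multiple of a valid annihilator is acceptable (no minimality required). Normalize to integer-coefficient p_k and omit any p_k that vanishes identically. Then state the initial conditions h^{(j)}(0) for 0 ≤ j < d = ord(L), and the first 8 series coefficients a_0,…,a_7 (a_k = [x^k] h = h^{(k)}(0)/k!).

f: a_k = 0, 12, 0, -36, 0, 972/5, 0, -8748/7, …
Substitute x→r, Dx→(1/r')Dx; clear ⇒ L₀.
h₀' ⇒ L via d/dx closure of L₀.
L = (-2 + 18·x + 72·x^2 + 108·x^3 + 54·x^4) + (1 + 2·x + 9·x^2 + 36·x^3 + 45·x^4 + 18·x^5)·Dx  (order 1).
h: a_k = 12, 24, -108, -432, 432, 5616, 4860, -54432, …
ICs: h(0) = 12.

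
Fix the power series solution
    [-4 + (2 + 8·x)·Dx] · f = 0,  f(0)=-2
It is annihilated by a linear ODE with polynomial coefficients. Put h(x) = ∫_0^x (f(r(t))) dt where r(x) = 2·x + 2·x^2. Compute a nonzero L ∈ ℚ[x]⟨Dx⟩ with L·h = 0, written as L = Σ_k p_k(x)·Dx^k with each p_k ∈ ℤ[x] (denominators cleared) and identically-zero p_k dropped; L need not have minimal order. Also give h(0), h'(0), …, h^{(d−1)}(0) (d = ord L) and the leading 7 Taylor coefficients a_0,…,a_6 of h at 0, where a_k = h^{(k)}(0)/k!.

f: a_k = -2, -4, 4, -8, 20, -56, 168, …
Change of var in L_f (x↦r) gives L₀.
Integrate: L := L₀·Dx.
L = (-4 - 8·x)·Dx + (1 + 8·x + 8·x^2)·Dx^2  (order 2).
h: a_k = 0, -2, -4, 8/3, -8, 144/5, -352/3, …
ICs: h(0) = 0, h′(0) = -2.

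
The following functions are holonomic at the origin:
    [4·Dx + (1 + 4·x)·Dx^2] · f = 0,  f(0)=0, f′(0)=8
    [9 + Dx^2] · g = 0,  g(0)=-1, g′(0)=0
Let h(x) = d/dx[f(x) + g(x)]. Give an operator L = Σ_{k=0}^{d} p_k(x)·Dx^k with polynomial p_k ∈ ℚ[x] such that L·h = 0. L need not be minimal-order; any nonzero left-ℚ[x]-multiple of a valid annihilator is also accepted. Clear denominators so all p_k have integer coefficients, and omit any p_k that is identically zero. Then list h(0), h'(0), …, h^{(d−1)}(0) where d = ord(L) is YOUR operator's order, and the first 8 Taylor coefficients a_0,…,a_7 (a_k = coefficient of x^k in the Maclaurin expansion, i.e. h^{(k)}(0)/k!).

L = (3780 + 2592·x + 5184·x^2) + (369 + 2124·x + 3888·x^2 + 5184·x^3)·Dx + (420 + 288·x + 576·x^2)·Dx^2 + (41 + 236·x + 432·x^2 + 576·x^3)·Dx^3  (order 3).
h: a_k = 8, -23, 128, -1051/2, 2048, -327437/40, 32768, -73401049/560, …
ICs: h(0) = 8, h′(0) = -23, h′′(0) = 256.

f: a_k = 0, 8, -16, 128/3, -128, 2048/5, -4096/3, 32768/7, …
g: a_k = -1, 0, 9/2, 0, -27/8, 0, 81/80, 0, …
Weyl lclm of L_f,L_g ⇒ L₀ (ord ≤ 4).
Differentiate: ansatz ord ≤ ord L₀ ⇒ L.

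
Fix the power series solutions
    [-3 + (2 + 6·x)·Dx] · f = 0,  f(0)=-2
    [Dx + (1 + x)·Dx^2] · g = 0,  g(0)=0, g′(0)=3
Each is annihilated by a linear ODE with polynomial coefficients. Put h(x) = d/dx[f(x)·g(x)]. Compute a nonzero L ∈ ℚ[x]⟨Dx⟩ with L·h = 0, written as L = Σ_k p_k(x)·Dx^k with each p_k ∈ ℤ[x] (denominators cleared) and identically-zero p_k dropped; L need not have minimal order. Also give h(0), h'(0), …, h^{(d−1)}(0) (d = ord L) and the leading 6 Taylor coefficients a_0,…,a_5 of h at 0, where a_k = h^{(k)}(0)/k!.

L = (3 + 126·x + 27·x^2) + (128 + 648·x + 864·x^2 + 216·x^3)·Dx + (28 + 208·x + 504·x^2 + 432·x^3 + 108·x^4)·Dx^2  (order 2).
h: a_k = -6, -12, 111/4, -60, 8751/64, -53013/160, …
ICs: h(0) = -6, h′(0) = -12.

f: a_k = -2, -3, 9/4, -27/8, 405/64, -1701/128, …
g: a_k = 0, 3, -3/2, 1, -3/4, 3/5, …
f·g: L₀ = L_f ⊗_s L_g, ord ≤ 1·2.
Derive L from L₀ (diff closure).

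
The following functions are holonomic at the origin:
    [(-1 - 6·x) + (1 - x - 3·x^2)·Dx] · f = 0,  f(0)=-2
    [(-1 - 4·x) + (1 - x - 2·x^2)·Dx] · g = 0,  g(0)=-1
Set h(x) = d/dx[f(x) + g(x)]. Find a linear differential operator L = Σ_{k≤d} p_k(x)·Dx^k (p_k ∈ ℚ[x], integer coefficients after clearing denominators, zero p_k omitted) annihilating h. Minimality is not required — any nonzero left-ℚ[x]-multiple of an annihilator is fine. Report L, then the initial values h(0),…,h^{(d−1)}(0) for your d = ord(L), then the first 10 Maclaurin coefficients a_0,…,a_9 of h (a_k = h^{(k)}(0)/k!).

f: a_k = -2, -2, -8, -14, -38, -80, -194, -434, -1016, -2318, …
g: a_k = -1, -1, -3, -5, -11, -21, -43, -85, -171, -341, …
Weyl lclm of L_f,L_g ⇒ L₀ (ord ≤ 2).
Differentiate: ansatz ord ≤ ord L₀ ⇒ L.
L = (-6 - 264·x - 360·x^2 - 1176·x^3 - 2406·x^4 - 3600·x^5 + 1296·x^6) + (6 + 54·x + 114·x^2 + 96·x^3 + 27·x^4 - 2334·x^5 - 1872·x^6 + 864·x^7)·Dx + (-1 + 2·x - 11·x^2 - 18·x^3 + 158·x^4 + 61·x^5 - 377·x^6 - 168·x^7 + 108·x^8)·Dx^2  (order 2).
h: a_k = -3, -22, -57, -196, -505, -1422, -3633, -9496, -23931, -60490, …
ICs: h(0) = -3, h′(0) = -22.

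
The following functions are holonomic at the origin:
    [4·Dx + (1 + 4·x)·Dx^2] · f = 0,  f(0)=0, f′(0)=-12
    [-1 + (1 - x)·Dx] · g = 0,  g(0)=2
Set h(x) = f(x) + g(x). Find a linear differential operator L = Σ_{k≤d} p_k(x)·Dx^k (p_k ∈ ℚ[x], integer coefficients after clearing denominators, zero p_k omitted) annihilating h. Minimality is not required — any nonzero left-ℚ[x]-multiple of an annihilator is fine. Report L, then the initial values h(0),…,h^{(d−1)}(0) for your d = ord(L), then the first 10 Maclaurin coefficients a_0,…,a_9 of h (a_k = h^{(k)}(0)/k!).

L = (-44 - 16·x)·Dx + (13 - 56·x - 32·x^2)·Dx^2 + (3 + 11·x - 6·x^2 - 8·x^3)·Dx^3  (order 3).
h: a_k = 2, -10, 26, -62, 194, -3062/5, 2050, -49138/7, 24578, -262138/3, …
ICs: h(0) = 2, h′(0) = -10, h′′(0) = 52.

f: a_k = 0, -12, 24, -64, 192, -3072/5, 2048, -49152/7, 24576, -262144/3, …
g: a_k = 2, 2, 2, 2, 2, 2, 2, 2, 2, 2, …
Weyl lclm of L_f,L_g ⇒ L₀ (ord ≤ 3).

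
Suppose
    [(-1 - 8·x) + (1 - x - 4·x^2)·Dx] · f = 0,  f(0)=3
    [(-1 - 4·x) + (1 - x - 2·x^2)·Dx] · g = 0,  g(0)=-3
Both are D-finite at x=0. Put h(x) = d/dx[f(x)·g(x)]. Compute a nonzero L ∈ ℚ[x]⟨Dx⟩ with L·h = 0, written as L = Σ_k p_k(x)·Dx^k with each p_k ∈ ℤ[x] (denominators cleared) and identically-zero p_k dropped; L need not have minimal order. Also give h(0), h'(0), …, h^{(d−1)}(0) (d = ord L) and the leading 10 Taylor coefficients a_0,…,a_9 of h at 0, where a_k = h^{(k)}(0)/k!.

L = (9 + 12·x - 9·x^2 - 272·x^3 - 144·x^4 + 720·x^5 + 640·x^6) + (-1 - 3·x + 24·x^2 + 17·x^3 - 115·x^4 - 66·x^5 + 168·x^6 + 128·x^7)·Dx  (order 1).
h: a_k = -18, -162, -594, -2484, -8010, -26838, -81522, -248616, -726570, -2111850, …
ICs: h(0) = -18.

f: a_k = 3, 3, 15, 27, 87, 195, 543, 1323, 3495, 8787, …
g: a_k = -3, -3, -9, -15, -33, -63, -129, -255, -513, -1023, …
Sym-product of L_f,L_g gives L₀ (≤ ord 1).
h=h₀': d/dx-closure on L₀ ⇒ L.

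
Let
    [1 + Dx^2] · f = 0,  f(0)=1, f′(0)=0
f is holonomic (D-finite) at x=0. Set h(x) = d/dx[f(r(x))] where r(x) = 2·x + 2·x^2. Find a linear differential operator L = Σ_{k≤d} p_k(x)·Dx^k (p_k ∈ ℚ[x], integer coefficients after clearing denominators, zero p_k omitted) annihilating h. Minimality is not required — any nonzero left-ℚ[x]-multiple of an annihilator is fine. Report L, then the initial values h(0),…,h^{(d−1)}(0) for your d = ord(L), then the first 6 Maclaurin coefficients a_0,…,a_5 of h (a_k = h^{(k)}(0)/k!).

L = (16 + 32·x + 96·x^2 + 128·x^3 + 64·x^4) + (-6 - 12·x)·Dx + (1 + 4·x + 4·x^2)·Dx^2  (order 2).
h: a_k = 0, -4, -12, -16/3, 40/3, 352/15, …
ICs: h(0) = 0, h′(0) = -4.

f: a_k = 1, 0, -1/2, 0, 1/24, 0, …
f∘r: x↦r, Dx↦Dx/r' in L_f ⇒ L₀.
Differentiate: ansatz ord ≤ ord L₀ ⇒ L.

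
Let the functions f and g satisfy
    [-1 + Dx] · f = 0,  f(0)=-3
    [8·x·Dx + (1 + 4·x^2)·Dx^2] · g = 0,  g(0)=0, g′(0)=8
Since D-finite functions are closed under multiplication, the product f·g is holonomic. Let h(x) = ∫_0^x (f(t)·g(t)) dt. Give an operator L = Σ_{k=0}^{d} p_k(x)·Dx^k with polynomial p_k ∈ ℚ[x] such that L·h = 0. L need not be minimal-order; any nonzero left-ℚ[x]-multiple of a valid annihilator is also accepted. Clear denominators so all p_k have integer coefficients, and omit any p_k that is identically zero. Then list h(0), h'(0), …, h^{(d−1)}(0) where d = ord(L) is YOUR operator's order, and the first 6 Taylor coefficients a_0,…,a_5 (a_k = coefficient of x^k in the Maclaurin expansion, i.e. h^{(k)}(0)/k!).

f: a_k = -3, -3, -3/2, -1/2, -1/8, -1/40, …
g: a_k = 0, 8, 0, -32/3, 0, 128/5, …
h₀=f·g: eliminate ⇒ L₀, order ≤ 1·2.
∫: right-multiply L₀ by Dx.
L = (1 - 8·x + 4·x^2)·Dx + (-2 + 8·x - 8·x^2)·Dx^2 + (1 + 4·x^2)·Dx^3  (order 3).
h: a_k = 0, 0, -12, -8, 5, 28/5, …
ICs: h(0) = 0, h′(0) = 0, h′′(0) = -24.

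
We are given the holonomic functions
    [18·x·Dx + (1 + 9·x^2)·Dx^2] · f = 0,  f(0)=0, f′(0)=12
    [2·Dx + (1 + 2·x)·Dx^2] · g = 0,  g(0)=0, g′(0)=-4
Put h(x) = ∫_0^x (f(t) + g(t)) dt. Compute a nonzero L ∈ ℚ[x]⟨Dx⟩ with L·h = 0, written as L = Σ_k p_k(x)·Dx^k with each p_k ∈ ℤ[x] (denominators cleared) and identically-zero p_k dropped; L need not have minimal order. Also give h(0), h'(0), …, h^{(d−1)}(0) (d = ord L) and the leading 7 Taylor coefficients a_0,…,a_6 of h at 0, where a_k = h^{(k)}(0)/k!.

f: a_k = 0, 12, 0, -36, 0, 972/5, 0, …
g: a_k = 0, -4, 4, -16/3, 8, -64/5, 64/3, …
L₀ := lclm(L_f,L_g); ord L₀ ≤ 2+2.
h=∫₀ˣh₀: take L = L₀·Dx.
L = (-18 - 108·x + 486·x^2 + 324·x^3)·Dx^2 + (-13 - 36·x + 135·x^2 + 972·x^3 + 648·x^4)·Dx^3 + (-1 + 7·x + 18·x^2 + 81·x^3 + 243·x^4 + 162·x^5)·Dx^4  (order 4).
h: a_k = 0, 0, 4, 4/3, -31/3, 8/5, 454/15, …
ICs: h(0) = 0, h′(0) = 0, h′′(0) = 8, h′′′(0) = 8.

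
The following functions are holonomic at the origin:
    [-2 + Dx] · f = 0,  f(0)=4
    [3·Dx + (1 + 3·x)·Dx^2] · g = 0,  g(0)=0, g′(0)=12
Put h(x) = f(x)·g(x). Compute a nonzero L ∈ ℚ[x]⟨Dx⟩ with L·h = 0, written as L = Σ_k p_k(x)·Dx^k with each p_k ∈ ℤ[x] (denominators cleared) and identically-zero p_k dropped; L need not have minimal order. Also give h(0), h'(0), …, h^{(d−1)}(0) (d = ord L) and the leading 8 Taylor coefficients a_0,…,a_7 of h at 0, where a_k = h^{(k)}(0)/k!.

L = (-2 + 12·x) + (-1 - 12·x)·Dx + (1 + 3·x)·Dx^2  (order 2).
h: a_k = 0, 48, 24, 96, -116, 1768/5, -880, 243088/105, …
ICs: h(0) = 0, h′(0) = 48.

f: a_k = 4, 8, 8, 16/3, 8/3, 16/15, 16/45, 32/315, …
g: a_k = 0, 12, -18, 36, -81, 972/5, -486, 8748/7, …
f·g: L₀ = L_f ⊗_s L_g, ord ≤ 1·2.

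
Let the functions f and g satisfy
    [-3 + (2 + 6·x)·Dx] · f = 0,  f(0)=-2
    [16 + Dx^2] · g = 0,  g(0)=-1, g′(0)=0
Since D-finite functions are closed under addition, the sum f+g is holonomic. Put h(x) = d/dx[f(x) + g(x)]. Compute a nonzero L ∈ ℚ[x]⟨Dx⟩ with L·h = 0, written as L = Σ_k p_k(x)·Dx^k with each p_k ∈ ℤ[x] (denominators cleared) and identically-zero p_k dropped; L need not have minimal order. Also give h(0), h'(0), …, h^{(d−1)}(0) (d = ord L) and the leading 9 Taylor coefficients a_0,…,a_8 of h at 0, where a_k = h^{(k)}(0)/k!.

f: a_k = -2, -3, 9/4, -27/8, 405/64, -1701/128, 15309/512, -72171/1024, 2814669/16384, …
g: a_k = -1, 0, 8, 0, -32/3, 0, 256/45, 0, -512/315, …
L₀ := lclm(L_f,L_g); ord L₀ ≤ 1+2.
Differentiate: ansatz ord ≤ ord L₀ ⇒ L.
L = (-9552 - 18432·x - 27648·x^2) + (-2912 - 21024·x - 55296·x^2 - 55296·x^3)·Dx + (-597 - 1152·x - 1728·x^2)·Dx^2 + (-182 - 1314·x - 3456·x^2 - 3456·x^3)·Dx^3  (order 3).
h: a_k = -3, 41/2, -81/8, -833/48, -8505/128, 819977/3840, -505197/1024, 878232127/645120, -126660105/32768, …
ICs: h(0) = -3, h′(0) = 41/2, h′′(0) = -81/4.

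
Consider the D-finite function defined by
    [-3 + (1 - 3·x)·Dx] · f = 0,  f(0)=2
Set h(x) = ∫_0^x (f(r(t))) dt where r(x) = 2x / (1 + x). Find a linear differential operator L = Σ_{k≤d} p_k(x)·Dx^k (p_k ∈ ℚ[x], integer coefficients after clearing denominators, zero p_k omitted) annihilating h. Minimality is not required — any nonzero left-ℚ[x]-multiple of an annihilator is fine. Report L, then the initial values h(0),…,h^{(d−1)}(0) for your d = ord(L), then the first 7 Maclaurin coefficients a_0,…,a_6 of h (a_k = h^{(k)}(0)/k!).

L = 6·Dx + (-1 + 4·x + 5·x^2)·Dx^2  (order 2).
h: a_k = 0, 2, 6, 20, 75, 300, 1250, …
ICs: h(0) = 0, h′(0) = 2.

f: a_k = 2, 6, 18, 54, 162, 486, 1458, …
L₀ from L_f via x↦r, Dx↦r'^{-1}Dx.
h=∫h₀ ⇒ L = L₀·Dx.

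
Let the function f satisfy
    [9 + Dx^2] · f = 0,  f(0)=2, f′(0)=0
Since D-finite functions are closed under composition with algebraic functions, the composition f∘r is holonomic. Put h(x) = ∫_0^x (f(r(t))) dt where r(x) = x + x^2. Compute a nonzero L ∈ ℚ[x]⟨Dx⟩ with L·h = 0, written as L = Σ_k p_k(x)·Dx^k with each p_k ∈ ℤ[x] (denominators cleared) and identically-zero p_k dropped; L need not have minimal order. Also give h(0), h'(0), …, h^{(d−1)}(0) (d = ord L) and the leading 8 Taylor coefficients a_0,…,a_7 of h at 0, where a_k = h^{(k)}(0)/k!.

f: a_k = 2, 0, -9, 0, 27/4, 0, -81/40, 0, …
f∘r: x↦r, Dx↦Dx/r' in L_f ⇒ L₀.
∫: right-multiply L₀ by Dx.
L = (9 + 54·x + 108·x^2 + 72·x^3)·Dx - 2·Dx^2 + (1 + 2·x)·Dx^3  (order 3).
h: a_k = 0, 2, 0, -3, -9/2, -9/20, 9/2, 1539/280, …
ICs: h(0) = 0, h′(0) = 2, h′′(0) = 0.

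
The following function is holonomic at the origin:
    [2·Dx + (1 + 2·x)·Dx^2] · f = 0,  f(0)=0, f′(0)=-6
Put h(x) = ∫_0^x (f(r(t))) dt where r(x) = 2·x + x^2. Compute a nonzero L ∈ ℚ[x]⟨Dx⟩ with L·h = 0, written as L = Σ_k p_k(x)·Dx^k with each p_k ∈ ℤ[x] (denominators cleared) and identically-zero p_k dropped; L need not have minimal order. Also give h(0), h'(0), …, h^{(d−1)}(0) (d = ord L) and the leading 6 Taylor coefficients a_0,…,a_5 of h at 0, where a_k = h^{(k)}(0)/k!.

L = (3 + 4·x + 2·x^2)·Dx^2 + (1 + 5·x + 6·x^2 + 2·x^3)·Dx^3  (order 3).
h: a_k = 0, 0, -6, 6, -10, 102/5, …
ICs: h(0) = 0, h′(0) = 0, h′′(0) = -12.

f: a_k = 0, -6, 6, -8, 12, -96/5, …
Substitute x→r, Dx→(1/r')Dx; clear ⇒ L₀.
Integrate: L := L₀·Dx.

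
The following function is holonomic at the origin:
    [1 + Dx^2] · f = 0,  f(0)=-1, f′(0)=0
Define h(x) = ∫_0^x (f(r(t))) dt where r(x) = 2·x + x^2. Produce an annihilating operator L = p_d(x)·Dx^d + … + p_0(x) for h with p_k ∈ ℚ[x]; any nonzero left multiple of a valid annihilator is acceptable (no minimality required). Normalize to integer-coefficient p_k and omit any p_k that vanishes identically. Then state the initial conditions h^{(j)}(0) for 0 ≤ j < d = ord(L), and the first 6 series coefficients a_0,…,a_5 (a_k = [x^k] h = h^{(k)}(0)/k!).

f: a_k = -1, 0, 1/2, 0, -1/24, 0, …
h₀=f(r): pull back L_f along r ⇒ L₀.
h=∫₀ˣh₀: take L = L₀·Dx.
L = (4 + 12·x + 12·x^2 + 4·x^3)·Dx - Dx^2 + (1 + x)·Dx^3  (order 3).
h: a_k = 0, -1, 0, 2/3, 1/2, -1/30, …
ICs: h(0) = 0, h′(0) = -1, h′′(0) = 0.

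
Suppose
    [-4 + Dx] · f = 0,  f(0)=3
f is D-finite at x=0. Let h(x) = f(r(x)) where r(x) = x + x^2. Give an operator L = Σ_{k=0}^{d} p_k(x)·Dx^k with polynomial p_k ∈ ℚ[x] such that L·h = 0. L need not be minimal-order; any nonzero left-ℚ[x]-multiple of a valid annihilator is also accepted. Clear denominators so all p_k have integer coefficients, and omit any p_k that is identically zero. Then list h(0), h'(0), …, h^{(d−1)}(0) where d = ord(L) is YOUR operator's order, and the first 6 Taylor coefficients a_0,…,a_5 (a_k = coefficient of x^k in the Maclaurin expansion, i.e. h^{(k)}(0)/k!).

L = (-4 - 8·x) + Dx  (order 1).
h: a_k = 3, 12, 36, 80, 152, 1248/5, …
ICs: h(0) = 3.

f: a_k = 3, 12, 24, 32, 32, 128/5, …
Change of var in L_f (x↦r) gives L₀.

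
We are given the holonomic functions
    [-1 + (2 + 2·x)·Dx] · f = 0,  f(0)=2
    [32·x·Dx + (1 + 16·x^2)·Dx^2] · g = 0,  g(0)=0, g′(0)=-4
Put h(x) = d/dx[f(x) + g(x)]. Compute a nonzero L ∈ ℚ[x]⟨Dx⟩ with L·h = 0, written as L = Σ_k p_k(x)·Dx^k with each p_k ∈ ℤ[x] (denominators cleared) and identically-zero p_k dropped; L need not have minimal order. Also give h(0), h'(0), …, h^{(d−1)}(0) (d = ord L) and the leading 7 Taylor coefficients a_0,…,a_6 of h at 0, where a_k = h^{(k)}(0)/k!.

f: a_k = 2, 1, -1/4, 1/8, -5/64, 7/128, -21/512, …
g: a_k = 0, -4, 0, 64/3, 0, -1024/5, 0, …
L₀ := lclm(L_f,L_g); ord L₀ ≤ 1+2.
h=h₀': d/dx-closure on L₀ ⇒ L.
L = (-64 - 160·x + 3072·x^2 + 1536·x^3) + (-131 - 256·x + 5920·x^2 + 12288·x^3 + 5376·x^4)·Dx + (-2 + 126·x + 192·x^2 + 2112·x^3 + 3584·x^4 + 1536·x^5)·Dx^2  (order 2).
h: a_k = -3, -1/2, 515/8, -5/16, -131037/128, -63/256, 16777447/1024, …
ICs: h(0) = -3, h′(0) = -1/2.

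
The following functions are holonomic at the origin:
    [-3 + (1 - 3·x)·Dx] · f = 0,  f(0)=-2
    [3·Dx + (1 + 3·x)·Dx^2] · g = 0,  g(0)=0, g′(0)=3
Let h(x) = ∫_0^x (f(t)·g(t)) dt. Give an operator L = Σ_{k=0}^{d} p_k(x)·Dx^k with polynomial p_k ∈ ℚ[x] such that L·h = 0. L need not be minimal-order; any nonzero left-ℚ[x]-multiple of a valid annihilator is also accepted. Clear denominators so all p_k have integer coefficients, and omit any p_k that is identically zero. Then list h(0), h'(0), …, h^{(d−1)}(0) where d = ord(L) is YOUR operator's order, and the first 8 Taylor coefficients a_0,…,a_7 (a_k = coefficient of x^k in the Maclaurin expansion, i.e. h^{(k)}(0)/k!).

f: a_k = -2, -6, -18, -54, -162, -486, -1458, -4374, …
g: a_k = 0, 3, -9/2, 9, -81/4, 243/5, -243/2, 2187/7, …
f·g: L₀ = L_f ⊗_s L_g, ord ≤ 1·2.
∫: right-multiply L₀ by Dx.
L = 9·Dx + (3 + 27·x)·Dx^2 + (-1 + 9·x^2)·Dx^3  (order 3).
h: a_k = 0, 0, -3, -3, -45/4, -189/10, -1269/20, -8991/70, …
ICs: h(0) = 0, h′(0) = 0, h′′(0) = -6.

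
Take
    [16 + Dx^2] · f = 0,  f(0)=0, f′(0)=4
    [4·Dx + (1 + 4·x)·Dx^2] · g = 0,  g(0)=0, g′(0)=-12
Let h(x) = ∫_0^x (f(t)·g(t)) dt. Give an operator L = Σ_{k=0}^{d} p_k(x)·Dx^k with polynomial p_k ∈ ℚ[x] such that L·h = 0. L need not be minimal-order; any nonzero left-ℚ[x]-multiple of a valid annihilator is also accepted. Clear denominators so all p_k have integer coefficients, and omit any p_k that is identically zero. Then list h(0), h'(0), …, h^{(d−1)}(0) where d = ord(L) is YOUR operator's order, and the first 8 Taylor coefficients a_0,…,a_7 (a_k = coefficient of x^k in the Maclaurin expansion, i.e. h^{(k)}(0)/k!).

f: a_k = 0, 4, 0, -32/3, 0, 128/15, 0, -1024/315, …
g: a_k = 0, -12, 24, -64, 192, -3072/5, 2048, -49152/7, …
Product ⇒ symmetric product L₀, ord ≤ 4.
Integrate: L := L₀·Dx.
L = (-768 + 6144·x + 77824·x^2 + 262144·x^3 + 262144·x^4)·Dx + (256 + 5120·x + 24576·x^2 + 32768·x^3)·Dx^2 + (1280·x + 10752·x^2 + 32768·x^3 + 32768·x^4)·Dx^3 + (16 + 320·x + 1536·x^2 + 2048·x^3)·Dx^4 + (3 + 56·x + 368·x^2 + 1024·x^3 + 1024·x^4)·Dx^5  (order 5).
h: a_k = 0, 0, 0, -16, 24, -128/5, 256/3, -5632/21, …
ICs: h(0) = 0, h′(0) = 0, h′′(0) = 0, h′′′(0) = -96, h′′′′(0) = 576.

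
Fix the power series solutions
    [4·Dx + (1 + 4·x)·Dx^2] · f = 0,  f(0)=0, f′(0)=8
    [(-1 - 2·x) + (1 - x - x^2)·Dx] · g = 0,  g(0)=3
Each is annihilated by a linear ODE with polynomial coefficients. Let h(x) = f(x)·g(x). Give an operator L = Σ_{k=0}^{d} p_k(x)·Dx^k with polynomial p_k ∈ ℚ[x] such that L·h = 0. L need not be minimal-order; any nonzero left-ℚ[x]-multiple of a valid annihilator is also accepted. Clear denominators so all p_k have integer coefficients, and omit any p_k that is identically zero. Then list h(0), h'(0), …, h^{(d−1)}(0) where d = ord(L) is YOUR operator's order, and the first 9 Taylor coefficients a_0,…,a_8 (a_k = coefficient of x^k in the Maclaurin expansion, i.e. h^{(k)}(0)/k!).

f: a_k = 0, 8, -16, 128/3, -128, 2048/5, -4096/3, 32768/7, -16384, …
g: a_k = 3, 3, 6, 9, 15, 24, 39, 63, 102, …
Sym-product of L_f,L_g gives L₀ (≤ ord 2).
L = (6 + 16·x) + (-2 + 16·x + 20·x^2)·Dx + (-1 - 3·x + 5·x^2 + 4·x^3)·Dx^2  (order 2).
h: a_k = 0, 24, -24, 128, -280, 5384/5, -16496/5, 413736/35, -1422056/35, …
ICs: h(0) = 0, h′(0) = 24.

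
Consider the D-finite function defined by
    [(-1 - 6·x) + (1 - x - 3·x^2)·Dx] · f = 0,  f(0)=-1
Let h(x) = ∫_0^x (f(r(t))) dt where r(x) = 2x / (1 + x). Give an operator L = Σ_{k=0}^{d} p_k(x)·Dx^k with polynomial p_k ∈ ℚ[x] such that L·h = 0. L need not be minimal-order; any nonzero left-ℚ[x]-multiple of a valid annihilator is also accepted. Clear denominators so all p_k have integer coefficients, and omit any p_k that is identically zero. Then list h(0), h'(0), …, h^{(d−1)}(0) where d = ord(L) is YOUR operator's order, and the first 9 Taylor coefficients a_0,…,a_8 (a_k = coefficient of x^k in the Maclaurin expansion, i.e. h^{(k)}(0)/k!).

f: a_k = -1, -1, -4, -7, -19, -40, -97, -217, -508, …
f∘r: x↦r, Dx↦Dx/r' in L_f ⇒ L₀.
h=∫h₀ ⇒ L = L₀·Dx.
L = (2 + 26·x)·Dx + (-1 - x + 13·x^2 + 13·x^3)·Dx^2  (order 2).
h: a_k = 0, -1, -1, -14/3, -13/2, -182/5, -169/3, -338, -2197/4, …
ICs: h(0) = 0, h′(0) = -1.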